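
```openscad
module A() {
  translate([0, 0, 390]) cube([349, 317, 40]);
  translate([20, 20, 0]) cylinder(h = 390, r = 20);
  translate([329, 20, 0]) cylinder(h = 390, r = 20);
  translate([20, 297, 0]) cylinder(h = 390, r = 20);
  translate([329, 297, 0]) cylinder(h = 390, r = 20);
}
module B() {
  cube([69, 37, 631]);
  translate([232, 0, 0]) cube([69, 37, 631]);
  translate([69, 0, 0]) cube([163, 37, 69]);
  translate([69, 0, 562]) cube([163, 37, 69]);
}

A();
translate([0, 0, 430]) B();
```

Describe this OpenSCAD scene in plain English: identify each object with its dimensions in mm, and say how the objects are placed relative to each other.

A is a simple wooden stool: a rectangular seat 349 mm (x) by 317 mm (y), 40 mm thick, top face at z = 430 mm, on four round legs, each 40 mm in diameter. The legs rest on z = 0, each leg's axis is inset half a diameter from the nearest pair of seat edges (so the leg's bounding box is flush with the corner).

B is a rectangular picture frame lying in the x–z plane (depth along y). The opening is 163 mm wide (x) by 493 mm tall (z), surrounded by a border 69 mm wide on all four sides. The frame is 37 mm deep and is made of two full-height vertical stiles with two horizontal rails fitted between them.

The picture frame is on top of the stool.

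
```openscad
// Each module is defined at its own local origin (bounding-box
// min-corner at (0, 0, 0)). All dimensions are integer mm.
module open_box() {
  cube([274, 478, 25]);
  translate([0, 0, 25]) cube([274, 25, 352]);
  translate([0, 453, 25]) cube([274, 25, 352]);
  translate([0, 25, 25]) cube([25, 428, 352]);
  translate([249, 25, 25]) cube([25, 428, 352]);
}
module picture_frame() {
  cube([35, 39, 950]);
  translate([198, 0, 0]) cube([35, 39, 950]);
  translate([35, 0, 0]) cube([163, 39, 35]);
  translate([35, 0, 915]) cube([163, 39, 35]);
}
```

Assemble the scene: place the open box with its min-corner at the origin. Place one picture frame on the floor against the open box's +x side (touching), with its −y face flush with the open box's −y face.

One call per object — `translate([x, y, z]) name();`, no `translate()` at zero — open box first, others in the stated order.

open_box();
translate([274, 0, 0]) picture_frame();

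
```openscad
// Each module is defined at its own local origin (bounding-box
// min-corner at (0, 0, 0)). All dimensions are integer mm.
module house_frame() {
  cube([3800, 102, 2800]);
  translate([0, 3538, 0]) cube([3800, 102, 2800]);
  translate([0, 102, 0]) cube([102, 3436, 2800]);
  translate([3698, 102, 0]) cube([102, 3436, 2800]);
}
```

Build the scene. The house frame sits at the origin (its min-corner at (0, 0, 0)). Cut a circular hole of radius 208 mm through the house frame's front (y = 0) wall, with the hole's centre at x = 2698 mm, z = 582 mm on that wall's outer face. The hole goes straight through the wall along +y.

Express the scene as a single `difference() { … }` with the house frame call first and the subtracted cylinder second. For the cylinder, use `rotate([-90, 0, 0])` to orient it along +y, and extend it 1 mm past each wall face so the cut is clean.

difference() {
  house_frame();
  translate([2698, -1, 582]) rotate([-90, 0, 0]) cylinder(h = 104, r = 208);
}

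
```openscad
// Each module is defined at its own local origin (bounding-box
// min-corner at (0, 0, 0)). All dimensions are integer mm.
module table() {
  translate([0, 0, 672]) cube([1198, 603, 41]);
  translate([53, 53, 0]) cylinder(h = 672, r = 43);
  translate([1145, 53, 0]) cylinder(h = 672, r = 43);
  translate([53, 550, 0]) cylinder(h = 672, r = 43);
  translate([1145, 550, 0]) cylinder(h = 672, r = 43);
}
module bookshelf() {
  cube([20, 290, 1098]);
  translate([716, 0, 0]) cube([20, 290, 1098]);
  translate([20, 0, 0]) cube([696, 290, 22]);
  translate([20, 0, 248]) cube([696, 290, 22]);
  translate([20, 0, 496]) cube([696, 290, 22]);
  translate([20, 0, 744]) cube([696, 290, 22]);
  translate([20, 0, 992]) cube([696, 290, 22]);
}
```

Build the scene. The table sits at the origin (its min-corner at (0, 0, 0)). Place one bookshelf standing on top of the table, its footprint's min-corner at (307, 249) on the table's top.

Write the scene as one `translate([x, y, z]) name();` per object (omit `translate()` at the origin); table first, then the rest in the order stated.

table();
translate([307, 249, 713]) bookshelf();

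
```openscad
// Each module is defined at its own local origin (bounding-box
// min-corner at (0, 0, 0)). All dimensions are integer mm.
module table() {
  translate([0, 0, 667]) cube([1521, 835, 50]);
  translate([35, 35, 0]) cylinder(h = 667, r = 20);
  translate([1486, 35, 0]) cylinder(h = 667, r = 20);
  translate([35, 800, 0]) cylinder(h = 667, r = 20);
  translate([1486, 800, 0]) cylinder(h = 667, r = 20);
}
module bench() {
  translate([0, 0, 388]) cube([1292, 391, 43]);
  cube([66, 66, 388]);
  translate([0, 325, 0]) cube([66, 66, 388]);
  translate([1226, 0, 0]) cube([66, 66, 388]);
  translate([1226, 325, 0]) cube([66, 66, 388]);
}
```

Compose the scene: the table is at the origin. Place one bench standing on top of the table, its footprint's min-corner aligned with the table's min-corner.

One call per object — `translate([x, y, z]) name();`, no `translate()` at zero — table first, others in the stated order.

table();
translate([0, 0, 717]) bench();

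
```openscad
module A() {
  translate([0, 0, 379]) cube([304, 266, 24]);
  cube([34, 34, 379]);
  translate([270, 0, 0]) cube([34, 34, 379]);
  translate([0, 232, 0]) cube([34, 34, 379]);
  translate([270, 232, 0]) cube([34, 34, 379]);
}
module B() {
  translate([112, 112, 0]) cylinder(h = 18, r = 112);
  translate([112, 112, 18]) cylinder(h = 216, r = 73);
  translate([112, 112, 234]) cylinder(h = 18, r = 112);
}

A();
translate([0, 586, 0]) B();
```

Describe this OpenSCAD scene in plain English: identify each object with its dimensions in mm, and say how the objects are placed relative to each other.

A is a four-legged stool. The seat is a 304×266×24 mm slab whose top surface is at z = 403 mm; four square legs, each 34×34 mm in cross-section, run from the floor (z = 0) to the underside of the seat, each flush with a corner of the seat.

B is a spool: two coaxial disc flanges of radius 112 mm and thickness 18 mm, joined by a core cylinder of radius 73 mm and height 216 mm. The lower flange rests on z = 0 and the three cylinders share a vertical axis.

The spool is on the floor beside the stool on its +y side.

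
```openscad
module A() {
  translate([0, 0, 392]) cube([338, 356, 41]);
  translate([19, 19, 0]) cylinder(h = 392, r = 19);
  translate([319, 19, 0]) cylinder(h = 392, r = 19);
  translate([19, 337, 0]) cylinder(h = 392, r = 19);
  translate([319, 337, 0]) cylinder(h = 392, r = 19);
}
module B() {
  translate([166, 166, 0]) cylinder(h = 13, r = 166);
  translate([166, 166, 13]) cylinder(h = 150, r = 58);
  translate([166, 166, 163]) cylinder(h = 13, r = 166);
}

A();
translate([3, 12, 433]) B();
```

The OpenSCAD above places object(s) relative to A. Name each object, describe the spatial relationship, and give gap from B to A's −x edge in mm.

A is a stool. B is a spool. The spool is on top of the stool, centred. The gap from the spool to the stool's −x edge is 3 mm.

The spool's min-x is at 3; the stool's min-x is 0; gap = 3 mm.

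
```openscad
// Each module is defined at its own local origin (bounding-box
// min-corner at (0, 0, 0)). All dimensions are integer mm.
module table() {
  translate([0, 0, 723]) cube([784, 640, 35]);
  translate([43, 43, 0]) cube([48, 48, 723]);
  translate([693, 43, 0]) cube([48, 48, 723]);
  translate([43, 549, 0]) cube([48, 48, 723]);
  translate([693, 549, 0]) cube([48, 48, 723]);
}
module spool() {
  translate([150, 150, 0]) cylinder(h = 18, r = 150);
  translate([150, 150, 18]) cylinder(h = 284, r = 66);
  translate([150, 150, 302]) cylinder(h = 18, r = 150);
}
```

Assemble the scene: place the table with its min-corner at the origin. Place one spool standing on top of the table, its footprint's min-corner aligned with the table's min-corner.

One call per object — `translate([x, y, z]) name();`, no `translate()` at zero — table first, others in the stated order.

table();
translate([0, 0, 758]) spool();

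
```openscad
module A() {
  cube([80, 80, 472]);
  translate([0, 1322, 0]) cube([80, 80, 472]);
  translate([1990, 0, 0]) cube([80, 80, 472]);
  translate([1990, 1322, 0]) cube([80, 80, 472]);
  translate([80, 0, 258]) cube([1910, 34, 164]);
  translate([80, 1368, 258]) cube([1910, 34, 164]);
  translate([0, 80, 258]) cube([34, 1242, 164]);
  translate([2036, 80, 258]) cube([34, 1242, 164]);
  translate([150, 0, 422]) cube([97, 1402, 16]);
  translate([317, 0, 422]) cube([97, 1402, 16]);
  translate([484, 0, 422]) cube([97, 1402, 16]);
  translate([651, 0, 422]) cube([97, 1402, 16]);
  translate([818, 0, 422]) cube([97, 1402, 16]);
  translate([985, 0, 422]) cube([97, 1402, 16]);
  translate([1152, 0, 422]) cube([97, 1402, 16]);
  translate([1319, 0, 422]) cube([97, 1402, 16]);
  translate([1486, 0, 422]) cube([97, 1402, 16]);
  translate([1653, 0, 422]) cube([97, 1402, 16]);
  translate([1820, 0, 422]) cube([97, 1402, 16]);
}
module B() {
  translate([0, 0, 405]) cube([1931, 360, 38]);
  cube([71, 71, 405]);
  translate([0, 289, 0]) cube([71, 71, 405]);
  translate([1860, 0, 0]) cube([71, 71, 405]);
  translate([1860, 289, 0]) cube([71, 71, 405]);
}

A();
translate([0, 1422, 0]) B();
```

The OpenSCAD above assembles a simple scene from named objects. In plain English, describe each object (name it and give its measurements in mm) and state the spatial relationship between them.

A is a bed frame 2070 mm long (x) by 1402 mm wide (y). Four 80×80 mm corner posts, 472 mm tall, at the corners of the footprint. Four rails of 34 mm thickness and 164 mm height run between adjacent posts with their undersides at z = 258 mm, their outer faces flush with the outside of the frame (the two x-running rails run between the posts' inner faces; the two y-running rails run between the posts' inner faces). 11 slats, each 97 mm wide (x) and 16 mm thick, lie across the top of the two x-running rails, running the full 1402 mm width of the frame in y; the slats are evenly spaced along x between the inner faces of the end posts with equal gaps (rounded down to the nearest mm) at the −x end and between each pair — any rounding remainder accumulates at the +x end.

B is a long wooden bench with a 1931 mm (x) × 360 mm (y) seat, 38 mm thick, its top surface 443 mm above the floor. Four 71 mm square legs at the seat corners, flush with the edges, run from z = 0 to the seat underside.

The bench is on the floor beside the bed frame on its +y side.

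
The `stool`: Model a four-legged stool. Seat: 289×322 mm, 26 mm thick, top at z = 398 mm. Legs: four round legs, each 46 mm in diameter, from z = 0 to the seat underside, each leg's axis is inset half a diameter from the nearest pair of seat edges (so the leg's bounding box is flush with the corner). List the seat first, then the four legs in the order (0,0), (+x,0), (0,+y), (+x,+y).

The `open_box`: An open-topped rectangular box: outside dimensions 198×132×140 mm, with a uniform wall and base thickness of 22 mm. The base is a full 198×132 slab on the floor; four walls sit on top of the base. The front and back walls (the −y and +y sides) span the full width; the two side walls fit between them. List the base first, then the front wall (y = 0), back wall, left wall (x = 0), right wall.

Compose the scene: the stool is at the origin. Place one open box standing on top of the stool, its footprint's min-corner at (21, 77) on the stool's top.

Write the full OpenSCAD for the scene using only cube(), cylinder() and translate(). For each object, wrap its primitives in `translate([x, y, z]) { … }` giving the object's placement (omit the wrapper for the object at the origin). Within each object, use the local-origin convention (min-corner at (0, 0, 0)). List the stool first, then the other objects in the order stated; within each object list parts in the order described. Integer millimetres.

translate([0, 0, 372]) cube([289, 322, 26]);
translate([23, 23, 0]) cylinder(h = 372, r = 23);
translate([266, 23, 0]) cylinder(h = 372, r = 23);
translate([23, 299, 0]) cylinder(h = 372, r = 23);
translate([266, 299, 0]) cylinder(h = 372, r = 23);
translate([21, 77, 398]) {
  cube([198, 132, 22]);
  translate([0, 0, 22]) cube([198, 22, 118]);
  translate([0, 110, 22]) cube([198, 22, 118]);
  translate([0, 22, 22]) cube([22, 88, 118]);
  translate([176, 22, 22]) cube([22, 88, 118]);
}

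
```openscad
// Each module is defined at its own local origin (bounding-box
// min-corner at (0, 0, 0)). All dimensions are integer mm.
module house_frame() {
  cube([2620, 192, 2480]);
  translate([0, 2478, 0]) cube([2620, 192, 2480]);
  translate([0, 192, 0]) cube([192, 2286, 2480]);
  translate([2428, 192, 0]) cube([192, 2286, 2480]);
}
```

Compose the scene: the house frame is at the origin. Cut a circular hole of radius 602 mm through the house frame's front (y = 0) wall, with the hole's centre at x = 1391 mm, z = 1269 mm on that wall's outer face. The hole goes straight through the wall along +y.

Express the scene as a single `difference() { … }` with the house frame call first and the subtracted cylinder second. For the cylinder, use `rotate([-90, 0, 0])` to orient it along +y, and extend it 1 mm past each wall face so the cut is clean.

difference() {
  house_frame();
  translate([1391, -1, 1269]) rotate([-90, 0, 0]) cylinder(h = 194, r = 602);
}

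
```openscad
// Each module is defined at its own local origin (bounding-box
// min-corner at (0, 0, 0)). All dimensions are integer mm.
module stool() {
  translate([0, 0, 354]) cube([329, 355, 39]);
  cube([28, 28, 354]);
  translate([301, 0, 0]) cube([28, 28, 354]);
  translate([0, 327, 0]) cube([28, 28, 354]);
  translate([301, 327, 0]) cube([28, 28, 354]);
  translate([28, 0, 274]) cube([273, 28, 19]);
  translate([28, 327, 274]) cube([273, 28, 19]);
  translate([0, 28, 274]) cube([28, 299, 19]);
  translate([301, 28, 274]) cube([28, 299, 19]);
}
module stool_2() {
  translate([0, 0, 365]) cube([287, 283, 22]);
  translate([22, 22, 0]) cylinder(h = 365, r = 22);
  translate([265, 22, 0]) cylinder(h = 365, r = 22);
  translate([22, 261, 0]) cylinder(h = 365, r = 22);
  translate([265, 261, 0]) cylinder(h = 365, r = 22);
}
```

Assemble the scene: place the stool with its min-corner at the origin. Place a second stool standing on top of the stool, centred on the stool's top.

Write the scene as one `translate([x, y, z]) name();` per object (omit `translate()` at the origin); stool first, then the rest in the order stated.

stool();
translate([21, 36, 393]) stool_2();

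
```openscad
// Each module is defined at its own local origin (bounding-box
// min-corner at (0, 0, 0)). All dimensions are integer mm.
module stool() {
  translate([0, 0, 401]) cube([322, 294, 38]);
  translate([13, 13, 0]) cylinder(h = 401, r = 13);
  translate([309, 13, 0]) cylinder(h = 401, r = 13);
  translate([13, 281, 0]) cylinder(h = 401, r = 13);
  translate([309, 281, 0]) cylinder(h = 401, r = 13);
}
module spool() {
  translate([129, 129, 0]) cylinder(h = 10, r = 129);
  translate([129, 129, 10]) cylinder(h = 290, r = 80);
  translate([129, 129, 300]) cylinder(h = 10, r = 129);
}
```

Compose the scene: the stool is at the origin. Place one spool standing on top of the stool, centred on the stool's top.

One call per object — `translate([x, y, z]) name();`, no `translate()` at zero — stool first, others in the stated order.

stool();
translate([32, 18, 439]) spool();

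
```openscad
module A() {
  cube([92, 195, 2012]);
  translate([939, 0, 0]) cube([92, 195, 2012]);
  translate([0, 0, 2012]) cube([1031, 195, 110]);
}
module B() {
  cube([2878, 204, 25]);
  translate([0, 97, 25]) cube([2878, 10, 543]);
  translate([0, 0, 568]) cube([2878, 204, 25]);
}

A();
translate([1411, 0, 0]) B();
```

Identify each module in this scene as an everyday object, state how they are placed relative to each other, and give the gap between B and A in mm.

The I-beam's nearest face is 380 mm from the door frame's +x face.

A is a door frame. B is an I-beam. The I-beam is on the floor beside the door frame on its +x side. The gap between the I-beam and the door frame is 380 mm.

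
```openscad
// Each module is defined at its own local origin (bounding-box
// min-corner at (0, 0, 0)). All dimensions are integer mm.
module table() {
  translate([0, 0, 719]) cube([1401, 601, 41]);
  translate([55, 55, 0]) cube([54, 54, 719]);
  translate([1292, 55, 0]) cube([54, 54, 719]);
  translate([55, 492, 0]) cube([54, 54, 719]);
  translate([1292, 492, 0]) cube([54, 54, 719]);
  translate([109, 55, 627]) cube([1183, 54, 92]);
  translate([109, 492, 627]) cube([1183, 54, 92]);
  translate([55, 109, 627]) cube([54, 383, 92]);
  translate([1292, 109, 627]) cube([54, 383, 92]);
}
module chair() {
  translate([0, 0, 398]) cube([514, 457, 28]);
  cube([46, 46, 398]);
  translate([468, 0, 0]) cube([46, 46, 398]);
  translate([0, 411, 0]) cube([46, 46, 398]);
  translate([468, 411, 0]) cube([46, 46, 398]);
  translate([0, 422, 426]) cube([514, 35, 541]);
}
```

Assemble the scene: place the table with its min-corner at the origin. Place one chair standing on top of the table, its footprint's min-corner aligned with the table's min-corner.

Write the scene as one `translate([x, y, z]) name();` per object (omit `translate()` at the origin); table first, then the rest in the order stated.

table();
translate([0, 0, 760]) chair();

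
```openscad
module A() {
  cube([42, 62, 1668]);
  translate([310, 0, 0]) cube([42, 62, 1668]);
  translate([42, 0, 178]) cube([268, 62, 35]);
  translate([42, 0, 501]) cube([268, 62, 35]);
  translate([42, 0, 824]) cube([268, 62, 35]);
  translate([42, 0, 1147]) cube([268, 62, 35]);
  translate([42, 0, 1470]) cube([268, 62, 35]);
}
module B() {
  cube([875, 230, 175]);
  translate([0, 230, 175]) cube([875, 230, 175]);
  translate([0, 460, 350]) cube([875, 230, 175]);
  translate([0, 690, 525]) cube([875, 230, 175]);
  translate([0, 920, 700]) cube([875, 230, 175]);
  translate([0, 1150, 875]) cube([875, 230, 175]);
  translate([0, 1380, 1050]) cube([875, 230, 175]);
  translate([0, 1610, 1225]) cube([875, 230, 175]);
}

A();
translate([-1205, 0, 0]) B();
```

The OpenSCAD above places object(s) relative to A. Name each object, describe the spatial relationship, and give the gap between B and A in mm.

The staircase's nearest face is 330 mm from the ladder's −x face.

A is a ladder. B is a staircase. The staircase is on the floor beside the ladder on its −x side. The gap between the staircase and the ladder is 330 mm.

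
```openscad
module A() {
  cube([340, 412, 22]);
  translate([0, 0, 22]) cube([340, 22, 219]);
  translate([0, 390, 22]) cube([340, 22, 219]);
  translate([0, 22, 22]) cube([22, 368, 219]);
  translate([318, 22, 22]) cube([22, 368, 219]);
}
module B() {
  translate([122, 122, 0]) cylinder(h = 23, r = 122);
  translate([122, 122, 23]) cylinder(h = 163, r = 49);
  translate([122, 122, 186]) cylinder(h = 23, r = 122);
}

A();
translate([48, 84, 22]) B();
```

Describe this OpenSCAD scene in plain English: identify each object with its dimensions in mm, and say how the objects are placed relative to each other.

A is an open storage box with external size 340×412×241 mm and wall thickness 22 mm (the base is also 22 mm thick). The base covers the whole footprint; the four walls stand on the base, with the y-facing walls full-width and the x-facing walls fitting between their inner faces.

B is a spool: two coaxial disc flanges of radius 122 mm and thickness 23 mm, joined by a core cylinder of radius 49 mm and height 163 mm. The lower flange rests on z = 0 and the three cylinders share a vertical axis.

The spool sits inside the open box, centred.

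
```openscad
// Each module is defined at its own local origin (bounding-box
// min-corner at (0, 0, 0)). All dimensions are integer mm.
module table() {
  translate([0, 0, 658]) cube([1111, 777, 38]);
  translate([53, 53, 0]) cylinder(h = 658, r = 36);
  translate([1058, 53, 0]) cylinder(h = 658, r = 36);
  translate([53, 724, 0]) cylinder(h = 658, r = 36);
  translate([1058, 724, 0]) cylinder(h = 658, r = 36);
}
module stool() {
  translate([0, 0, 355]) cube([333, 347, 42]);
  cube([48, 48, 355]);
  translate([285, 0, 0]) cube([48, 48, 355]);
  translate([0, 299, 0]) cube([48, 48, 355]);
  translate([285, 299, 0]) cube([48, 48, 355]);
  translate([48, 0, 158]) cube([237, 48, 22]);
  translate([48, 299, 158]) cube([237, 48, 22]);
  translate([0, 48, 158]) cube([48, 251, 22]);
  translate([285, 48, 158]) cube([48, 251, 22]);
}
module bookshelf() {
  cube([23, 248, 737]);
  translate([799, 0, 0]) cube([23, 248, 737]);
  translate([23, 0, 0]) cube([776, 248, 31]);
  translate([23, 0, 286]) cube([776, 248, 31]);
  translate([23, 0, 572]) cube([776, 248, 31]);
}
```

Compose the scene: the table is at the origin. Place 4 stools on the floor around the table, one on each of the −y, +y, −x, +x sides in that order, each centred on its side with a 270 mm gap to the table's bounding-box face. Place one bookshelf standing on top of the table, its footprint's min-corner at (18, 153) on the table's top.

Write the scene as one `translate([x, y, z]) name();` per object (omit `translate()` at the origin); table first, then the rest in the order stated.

table();
translate([389, -617, 0]) stool();
translate([389, 1047, 0]) stool();
translate([-603, 215, 0]) stool();
translate([1381, 215, 0]) stool();
translate([18, 153, 696]) bookshelf();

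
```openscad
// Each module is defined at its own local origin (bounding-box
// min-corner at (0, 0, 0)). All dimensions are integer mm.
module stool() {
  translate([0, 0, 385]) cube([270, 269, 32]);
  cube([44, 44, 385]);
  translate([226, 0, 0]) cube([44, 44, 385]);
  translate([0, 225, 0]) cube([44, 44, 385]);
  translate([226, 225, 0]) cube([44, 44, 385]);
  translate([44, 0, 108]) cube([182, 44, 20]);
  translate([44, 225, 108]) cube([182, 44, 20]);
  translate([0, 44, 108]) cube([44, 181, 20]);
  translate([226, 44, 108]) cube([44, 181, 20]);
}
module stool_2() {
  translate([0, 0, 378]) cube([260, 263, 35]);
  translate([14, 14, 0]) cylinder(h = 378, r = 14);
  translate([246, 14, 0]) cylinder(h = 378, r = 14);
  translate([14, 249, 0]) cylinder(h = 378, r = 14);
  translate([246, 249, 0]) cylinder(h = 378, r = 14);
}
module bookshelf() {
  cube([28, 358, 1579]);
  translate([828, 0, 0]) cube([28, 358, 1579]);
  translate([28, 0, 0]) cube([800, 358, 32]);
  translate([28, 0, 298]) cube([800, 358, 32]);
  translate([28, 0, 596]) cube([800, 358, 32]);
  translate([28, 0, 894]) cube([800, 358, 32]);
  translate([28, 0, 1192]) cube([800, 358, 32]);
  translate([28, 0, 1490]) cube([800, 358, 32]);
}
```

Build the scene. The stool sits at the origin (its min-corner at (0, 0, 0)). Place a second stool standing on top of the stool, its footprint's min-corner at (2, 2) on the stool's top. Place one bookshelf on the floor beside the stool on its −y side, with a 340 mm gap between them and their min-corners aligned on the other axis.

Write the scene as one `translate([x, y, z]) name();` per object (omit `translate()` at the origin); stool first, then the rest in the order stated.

stool();
translate([2, 2, 417]) stool_2();
translate([0, -698, 0]) bookshelf();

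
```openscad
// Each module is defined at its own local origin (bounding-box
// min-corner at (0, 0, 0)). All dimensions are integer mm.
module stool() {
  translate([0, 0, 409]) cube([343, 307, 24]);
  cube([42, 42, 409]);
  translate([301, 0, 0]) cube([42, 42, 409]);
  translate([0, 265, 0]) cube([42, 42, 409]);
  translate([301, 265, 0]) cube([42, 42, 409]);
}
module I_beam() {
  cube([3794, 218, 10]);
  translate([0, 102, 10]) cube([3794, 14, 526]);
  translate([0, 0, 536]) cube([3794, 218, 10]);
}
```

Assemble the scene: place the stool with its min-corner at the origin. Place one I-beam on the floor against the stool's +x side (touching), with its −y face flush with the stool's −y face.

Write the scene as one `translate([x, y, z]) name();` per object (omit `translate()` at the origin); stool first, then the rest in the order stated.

stool();
translate([343, 0, 0]) I_beam();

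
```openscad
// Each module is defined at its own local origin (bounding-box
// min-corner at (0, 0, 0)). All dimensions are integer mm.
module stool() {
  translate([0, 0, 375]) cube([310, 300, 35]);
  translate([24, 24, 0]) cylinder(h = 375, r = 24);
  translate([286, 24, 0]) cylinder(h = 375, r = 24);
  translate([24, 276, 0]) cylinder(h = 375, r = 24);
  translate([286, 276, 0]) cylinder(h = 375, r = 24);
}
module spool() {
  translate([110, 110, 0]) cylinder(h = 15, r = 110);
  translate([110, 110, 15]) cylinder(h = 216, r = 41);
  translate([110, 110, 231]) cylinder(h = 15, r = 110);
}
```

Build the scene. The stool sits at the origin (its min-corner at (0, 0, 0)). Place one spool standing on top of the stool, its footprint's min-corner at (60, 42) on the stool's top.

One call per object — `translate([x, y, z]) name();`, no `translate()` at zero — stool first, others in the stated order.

stool();
translate([60, 42, 410]) spool();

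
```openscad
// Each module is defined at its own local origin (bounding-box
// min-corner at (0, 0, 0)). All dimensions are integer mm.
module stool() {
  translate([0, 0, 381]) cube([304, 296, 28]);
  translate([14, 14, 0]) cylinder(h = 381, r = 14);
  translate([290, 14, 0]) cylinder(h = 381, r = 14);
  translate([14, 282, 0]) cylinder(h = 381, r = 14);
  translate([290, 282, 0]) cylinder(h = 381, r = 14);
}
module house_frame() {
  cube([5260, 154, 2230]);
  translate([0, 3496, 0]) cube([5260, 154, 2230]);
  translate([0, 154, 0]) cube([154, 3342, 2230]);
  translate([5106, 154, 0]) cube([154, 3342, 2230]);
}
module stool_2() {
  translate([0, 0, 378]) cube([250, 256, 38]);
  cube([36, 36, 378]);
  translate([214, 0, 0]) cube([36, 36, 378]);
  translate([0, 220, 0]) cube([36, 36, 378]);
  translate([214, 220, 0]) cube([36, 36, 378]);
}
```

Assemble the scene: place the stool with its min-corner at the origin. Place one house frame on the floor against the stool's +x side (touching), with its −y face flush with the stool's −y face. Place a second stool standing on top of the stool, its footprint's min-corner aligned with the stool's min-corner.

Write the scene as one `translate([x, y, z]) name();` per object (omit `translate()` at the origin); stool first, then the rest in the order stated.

stool();
translate([304, 0, 0]) house_frame();
translate([0, 0, 409]) stool_2();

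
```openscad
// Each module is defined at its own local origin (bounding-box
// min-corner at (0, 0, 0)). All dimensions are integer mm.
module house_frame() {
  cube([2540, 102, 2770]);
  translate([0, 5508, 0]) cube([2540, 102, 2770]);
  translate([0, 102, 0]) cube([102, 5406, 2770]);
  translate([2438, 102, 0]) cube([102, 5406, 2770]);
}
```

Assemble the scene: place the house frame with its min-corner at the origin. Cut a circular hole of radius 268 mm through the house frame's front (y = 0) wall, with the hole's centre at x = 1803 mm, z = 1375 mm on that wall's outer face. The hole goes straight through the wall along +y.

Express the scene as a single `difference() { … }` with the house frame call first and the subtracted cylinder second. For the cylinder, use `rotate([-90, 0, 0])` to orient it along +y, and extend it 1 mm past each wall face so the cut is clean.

difference() {
  house_frame();
  translate([1803, -1, 1375]) rotate([-90, 0, 0]) cylinder(h = 104, r = 268);
}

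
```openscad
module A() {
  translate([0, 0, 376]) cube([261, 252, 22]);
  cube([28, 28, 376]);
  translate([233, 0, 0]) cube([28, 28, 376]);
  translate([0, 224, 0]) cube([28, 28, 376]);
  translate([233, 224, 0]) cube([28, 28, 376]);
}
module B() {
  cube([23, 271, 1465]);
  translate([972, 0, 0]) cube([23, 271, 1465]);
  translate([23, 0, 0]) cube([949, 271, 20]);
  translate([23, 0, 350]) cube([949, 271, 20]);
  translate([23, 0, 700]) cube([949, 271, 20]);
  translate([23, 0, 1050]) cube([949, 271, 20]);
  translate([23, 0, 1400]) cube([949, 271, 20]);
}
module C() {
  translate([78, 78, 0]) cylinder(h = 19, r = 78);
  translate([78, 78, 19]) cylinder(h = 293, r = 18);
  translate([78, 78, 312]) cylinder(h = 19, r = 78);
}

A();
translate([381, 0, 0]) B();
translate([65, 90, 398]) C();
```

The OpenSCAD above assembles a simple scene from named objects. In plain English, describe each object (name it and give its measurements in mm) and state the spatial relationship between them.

A is a four-legged stool. The seat is a 261×252×22 mm slab whose top surface is at z = 398 mm; four square legs, each 28×28 mm in cross-section, run from the floor (z = 0) to the underside of the seat, each flush with a corner of the seat.

B is an open bookshelf. Two side panels, each 23 mm thick, 271 mm deep and 1465 mm tall, stand 995 mm apart (outside-to-outside). Between them sit 5 shelves, each 20 mm thick and 271 mm deep, spanning the full gap between the sides. The bottom shelf rests on the floor (its underside at z = 0) and the clear gap between one shelf's top and the next shelf's underside is 330 mm.

C is a spool: two coaxial disc flanges of radius 78 mm and thickness 19 mm, joined by a core cylinder of radius 18 mm and height 293 mm. The lower flange rests on z = 0 and the three cylinders share a vertical axis.

The bookshelf is on the floor beside the stool on its +x side. The spool is on top of the stool.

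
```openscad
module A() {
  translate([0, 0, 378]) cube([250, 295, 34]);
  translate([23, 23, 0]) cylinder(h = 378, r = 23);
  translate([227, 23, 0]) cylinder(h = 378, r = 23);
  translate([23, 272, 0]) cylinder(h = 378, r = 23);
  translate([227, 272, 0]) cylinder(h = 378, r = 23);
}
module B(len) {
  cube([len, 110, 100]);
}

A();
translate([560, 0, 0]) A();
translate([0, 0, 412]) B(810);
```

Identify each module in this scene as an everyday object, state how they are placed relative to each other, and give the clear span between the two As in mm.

Second stool starts at x = 560; first ends at x = 250; clear span = 560 − 250 = 310 mm.

A is a stool. B is a beam. A beam spans the tops of two stools. The clear span between the two stools is 310 mm.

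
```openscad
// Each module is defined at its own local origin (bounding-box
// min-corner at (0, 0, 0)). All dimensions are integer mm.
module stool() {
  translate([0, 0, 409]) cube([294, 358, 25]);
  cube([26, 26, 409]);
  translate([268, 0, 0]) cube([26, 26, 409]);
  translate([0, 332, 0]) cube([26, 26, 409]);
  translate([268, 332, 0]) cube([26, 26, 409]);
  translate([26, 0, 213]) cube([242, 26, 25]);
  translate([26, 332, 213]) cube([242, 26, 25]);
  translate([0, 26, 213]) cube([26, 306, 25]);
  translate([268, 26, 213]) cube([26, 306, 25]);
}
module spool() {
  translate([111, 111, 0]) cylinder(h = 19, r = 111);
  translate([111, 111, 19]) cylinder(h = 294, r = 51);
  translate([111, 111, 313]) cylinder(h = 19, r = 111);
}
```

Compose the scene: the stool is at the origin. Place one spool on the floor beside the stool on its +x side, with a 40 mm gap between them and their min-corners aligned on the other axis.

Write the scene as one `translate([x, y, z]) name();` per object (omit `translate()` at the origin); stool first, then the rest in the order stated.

stool();
translate([334, 0, 0]) spool();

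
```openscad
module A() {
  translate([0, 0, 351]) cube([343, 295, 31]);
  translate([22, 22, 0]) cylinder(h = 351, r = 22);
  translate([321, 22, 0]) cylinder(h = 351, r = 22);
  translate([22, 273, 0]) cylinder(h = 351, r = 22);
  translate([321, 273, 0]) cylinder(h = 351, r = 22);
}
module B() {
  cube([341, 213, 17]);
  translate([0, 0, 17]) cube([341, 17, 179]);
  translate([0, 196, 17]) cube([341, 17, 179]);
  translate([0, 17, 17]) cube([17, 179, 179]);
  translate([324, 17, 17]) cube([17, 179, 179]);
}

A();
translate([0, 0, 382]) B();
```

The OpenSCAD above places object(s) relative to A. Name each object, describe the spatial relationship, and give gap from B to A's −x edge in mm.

A is a stool. B is an open box. The open box is on top of the stool. The gap from the open box to the stool's −x edge is 0 mm.

The open box's min-x is at 0; the stool's min-x is 0; gap = 0 mm.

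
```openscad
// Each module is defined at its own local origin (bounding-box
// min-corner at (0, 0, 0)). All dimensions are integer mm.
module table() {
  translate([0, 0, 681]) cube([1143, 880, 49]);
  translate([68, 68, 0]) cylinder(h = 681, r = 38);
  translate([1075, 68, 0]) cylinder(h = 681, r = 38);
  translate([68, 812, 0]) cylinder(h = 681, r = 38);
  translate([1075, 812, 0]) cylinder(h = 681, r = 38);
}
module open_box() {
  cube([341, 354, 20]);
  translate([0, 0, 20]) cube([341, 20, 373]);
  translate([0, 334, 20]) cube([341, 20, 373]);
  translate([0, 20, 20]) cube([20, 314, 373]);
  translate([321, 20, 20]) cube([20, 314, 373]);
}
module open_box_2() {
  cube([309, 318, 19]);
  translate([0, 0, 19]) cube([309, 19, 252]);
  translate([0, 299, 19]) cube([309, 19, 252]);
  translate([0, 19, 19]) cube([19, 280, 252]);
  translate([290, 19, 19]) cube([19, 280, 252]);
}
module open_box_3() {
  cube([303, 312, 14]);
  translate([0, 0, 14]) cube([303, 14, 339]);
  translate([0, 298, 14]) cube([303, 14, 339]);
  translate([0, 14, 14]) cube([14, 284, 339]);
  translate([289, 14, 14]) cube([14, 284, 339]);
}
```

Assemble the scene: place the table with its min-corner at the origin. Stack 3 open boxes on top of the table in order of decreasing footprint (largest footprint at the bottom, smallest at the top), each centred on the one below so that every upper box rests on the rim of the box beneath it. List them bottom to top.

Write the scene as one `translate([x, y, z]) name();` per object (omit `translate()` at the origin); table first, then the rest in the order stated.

table();
translate([401, 263, 730]) open_box();
translate([417, 281, 1123]) open_box_2();
translate([420, 284, 1394]) open_box_3();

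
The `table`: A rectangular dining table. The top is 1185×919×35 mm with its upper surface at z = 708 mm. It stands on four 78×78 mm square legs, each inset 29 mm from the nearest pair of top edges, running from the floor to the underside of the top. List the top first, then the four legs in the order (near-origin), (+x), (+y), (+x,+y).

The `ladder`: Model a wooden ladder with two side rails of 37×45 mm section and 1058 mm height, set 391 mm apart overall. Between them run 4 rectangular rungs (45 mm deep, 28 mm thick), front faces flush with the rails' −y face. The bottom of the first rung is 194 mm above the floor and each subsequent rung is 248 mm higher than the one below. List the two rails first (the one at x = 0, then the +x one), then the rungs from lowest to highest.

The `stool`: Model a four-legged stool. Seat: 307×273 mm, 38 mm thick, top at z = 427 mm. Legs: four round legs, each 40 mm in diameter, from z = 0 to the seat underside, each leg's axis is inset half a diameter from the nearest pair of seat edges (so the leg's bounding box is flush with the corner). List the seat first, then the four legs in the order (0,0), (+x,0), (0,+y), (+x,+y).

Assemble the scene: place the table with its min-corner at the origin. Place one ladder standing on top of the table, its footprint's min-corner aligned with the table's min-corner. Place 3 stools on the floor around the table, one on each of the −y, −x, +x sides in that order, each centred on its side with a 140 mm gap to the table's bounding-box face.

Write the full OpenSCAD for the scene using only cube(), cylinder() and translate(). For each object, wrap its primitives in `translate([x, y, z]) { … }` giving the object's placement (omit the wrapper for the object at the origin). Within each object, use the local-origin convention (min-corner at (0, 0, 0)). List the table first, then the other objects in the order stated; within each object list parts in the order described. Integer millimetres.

translate([0, 0, 673]) cube([1185, 919, 35]);
translate([29, 29, 0]) cube([78, 78, 673]);
translate([1078, 29, 0]) cube([78, 78, 673]);
translate([29, 812, 0]) cube([78, 78, 673]);
translate([1078, 812, 0]) cube([78, 78, 673]);
translate([0, 0, 708]) {
  cube([37, 45, 1058]);
  translate([354, 0, 0]) cube([37, 45, 1058]);
  translate([37, 0, 194]) cube([317, 45, 28]);
  translate([37, 0, 442]) cube([317, 45, 28]);
  translate([37, 0, 690]) cube([317, 45, 28]);
  translate([37, 0, 938]) cube([317, 45, 28]);
}
translate([439, -413, 0]) {
  translate([0, 0, 389]) cube([307, 273, 38]);
  translate([20, 20, 0]) cylinder(h = 389, r = 20);
  translate([287, 20, 0]) cylinder(h = 389, r = 20);
  translate([20, 253, 0]) cylinder(h = 389, r = 20);
  translate([287, 253, 0]) cylinder(h = 389, r = 20);
}
translate([-447, 323, 0]) {
  translate([0, 0, 389]) cube([307, 273, 38]);
  translate([20, 20, 0]) cylinder(h = 389, r = 20);
  translate([287, 20, 0]) cylinder(h = 389, r = 20);
  translate([20, 253, 0]) cylinder(h = 389, r = 20);
  translate([287, 253, 0]) cylinder(h = 389, r = 20);
}
translate([1325, 323, 0]) {
  translate([0, 0, 389]) cube([307, 273, 38]);
  translate([20, 20, 0]) cylinder(h = 389, r = 20);
  translate([287, 20, 0]) cylinder(h = 389, r = 20);
  translate([20, 253, 0]) cylinder(h = 389, r = 20);
  translate([287, 253, 0]) cylinder(h = 389, r = 20);
}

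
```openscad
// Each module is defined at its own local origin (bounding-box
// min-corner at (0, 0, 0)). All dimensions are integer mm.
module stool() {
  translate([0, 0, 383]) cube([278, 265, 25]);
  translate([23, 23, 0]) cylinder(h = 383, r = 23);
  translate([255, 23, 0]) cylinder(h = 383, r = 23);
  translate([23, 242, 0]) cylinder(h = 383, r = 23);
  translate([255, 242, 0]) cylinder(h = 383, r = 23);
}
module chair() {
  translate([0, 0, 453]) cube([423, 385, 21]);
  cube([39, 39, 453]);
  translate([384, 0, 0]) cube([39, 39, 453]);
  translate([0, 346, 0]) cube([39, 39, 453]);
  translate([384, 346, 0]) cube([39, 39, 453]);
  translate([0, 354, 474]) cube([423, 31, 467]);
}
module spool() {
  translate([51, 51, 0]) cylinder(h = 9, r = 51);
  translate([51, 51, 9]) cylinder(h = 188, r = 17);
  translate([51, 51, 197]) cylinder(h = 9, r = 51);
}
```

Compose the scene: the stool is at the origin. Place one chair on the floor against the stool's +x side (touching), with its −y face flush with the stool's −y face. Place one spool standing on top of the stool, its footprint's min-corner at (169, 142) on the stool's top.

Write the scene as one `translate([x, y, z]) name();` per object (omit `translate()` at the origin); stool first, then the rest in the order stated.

stool();
translate([278, 0, 0]) chair();
translate([169, 142, 408]) spool();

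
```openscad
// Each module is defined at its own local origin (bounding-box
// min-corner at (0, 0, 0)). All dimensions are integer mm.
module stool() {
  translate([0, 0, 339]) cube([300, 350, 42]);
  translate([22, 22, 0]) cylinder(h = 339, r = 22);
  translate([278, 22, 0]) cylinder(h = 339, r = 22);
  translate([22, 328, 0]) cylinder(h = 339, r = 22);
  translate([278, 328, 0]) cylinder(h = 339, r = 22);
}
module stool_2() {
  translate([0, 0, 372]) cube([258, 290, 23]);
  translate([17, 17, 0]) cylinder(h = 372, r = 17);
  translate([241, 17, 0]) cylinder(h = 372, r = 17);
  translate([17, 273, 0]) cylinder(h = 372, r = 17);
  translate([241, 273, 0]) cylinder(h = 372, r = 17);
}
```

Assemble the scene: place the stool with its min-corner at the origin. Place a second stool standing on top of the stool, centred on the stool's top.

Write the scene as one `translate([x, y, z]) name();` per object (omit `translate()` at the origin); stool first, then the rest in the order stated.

stool();
translate([21, 30, 381]) stool_2();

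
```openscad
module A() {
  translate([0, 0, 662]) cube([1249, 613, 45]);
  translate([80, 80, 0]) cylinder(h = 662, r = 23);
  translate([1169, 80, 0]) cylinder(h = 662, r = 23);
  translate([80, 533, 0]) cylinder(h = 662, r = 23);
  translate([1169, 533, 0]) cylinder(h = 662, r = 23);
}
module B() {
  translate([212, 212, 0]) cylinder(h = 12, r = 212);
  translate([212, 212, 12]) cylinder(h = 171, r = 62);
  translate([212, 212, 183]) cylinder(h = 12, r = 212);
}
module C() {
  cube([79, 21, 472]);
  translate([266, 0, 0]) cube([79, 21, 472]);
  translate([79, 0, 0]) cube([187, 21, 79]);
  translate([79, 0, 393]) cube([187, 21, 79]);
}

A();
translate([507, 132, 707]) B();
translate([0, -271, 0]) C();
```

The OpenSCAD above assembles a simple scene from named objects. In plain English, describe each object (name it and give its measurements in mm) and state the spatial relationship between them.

A is a rectangular dining table. The top is 1249×613×45 mm with its upper surface at z = 707 mm. It stands on four round legs of 46 mm diameter, each leg's bounding box inset 57 mm from the nearest pair of top edges, running from the floor to the underside of the top.

B is a spool: two coaxial disc flanges of radius 212 mm and thickness 12 mm, joined by a core cylinder of radius 62 mm and height 171 mm. The lower flange rests on z = 0 and the three cylinders share a vertical axis.

C is a picture frame with a 187×314 mm rectangular opening (x by z) and a uniform 79 mm border on every side. Frame depth is 21 mm along y. It is built from two vertical stiles running the full outside height and two horizontal rails spanning the gap between the stiles.

The spool is on top of the table. The picture frame is on the floor beside the table on its −y side.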